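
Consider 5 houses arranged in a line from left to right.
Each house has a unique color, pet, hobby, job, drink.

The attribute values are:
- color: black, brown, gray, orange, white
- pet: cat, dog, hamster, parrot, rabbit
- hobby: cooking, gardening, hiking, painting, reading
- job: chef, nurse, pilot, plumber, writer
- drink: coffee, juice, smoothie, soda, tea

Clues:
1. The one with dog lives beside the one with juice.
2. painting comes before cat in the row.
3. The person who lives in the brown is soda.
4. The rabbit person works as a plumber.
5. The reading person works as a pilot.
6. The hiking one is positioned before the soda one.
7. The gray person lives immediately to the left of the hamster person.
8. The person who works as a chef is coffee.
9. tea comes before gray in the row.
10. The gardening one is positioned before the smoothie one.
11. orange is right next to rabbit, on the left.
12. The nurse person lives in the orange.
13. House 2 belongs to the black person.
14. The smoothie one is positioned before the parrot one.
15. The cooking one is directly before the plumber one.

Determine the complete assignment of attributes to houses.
Solution:

House | Color | Pet | Hobby | Job | Drink
-----------------------------------------
  1   | orange | dog | cooking | nurse | tea
  2   | black | rabbit | painting | plumber | juice
  3   | gray | cat | gardening | chef | coffee
  4   | white | hamster | hiking | writer | smoothie
  5   | brown | parrot | reading | pilot | soda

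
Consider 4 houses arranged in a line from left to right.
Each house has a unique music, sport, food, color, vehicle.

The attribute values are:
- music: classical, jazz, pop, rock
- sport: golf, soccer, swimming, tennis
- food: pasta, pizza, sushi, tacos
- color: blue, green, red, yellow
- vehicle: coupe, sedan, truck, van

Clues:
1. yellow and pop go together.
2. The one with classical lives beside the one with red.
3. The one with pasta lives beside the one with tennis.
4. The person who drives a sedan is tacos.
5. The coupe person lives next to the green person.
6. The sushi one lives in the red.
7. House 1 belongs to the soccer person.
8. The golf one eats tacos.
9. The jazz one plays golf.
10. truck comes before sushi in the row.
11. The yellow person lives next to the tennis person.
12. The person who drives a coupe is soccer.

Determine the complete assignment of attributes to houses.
Solution:

House | Music | Sport | Food | Color | Vehicle
----------------------------------------------
  1   | pop | soccer | pasta | yellow | coupe
  2   | classical | tennis | pizza | green | truck
  3   | rock | swimming | sushi | red | van
  4   | jazz | golf | tacos | blue | sedan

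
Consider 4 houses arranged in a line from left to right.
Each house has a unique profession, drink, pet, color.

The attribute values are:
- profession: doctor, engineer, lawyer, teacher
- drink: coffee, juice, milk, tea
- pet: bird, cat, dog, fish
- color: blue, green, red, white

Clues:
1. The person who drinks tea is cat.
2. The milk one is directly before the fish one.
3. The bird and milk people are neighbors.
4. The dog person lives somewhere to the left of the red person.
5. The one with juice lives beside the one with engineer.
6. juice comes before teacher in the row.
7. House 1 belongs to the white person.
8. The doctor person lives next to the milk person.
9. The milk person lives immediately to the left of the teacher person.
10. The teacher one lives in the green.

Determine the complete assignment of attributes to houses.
Solution:

House | Profession | Drink | Pet | Color
----------------------------------------
  1   | doctor | juice | bird | white
  2   | engineer | milk | dog | blue
  3   | teacher | coffee | fish | green
  4   | lawyer | tea | cat | red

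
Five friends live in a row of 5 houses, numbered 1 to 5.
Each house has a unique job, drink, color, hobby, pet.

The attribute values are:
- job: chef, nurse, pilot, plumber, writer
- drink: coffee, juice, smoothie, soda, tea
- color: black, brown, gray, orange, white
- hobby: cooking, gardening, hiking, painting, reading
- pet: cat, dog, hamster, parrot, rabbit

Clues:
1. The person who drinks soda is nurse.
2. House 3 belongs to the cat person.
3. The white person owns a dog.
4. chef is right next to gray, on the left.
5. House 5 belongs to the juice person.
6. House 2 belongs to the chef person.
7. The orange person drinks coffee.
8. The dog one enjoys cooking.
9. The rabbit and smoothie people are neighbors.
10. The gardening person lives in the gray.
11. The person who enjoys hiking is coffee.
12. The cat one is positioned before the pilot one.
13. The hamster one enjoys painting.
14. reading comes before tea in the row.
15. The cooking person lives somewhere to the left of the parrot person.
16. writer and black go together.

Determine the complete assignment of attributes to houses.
Solution:

House | Job | Drink | Color | Hobby | Pet
-----------------------------------------
  1   | nurse | soda | brown | reading | rabbit
  2   | chef | smoothie | white | cooking | dog
  3   | plumber | tea | gray | gardening | cat
  4   | pilot | coffee | orange | hiking | parrot
  5   | writer | juice | black | painting | hamster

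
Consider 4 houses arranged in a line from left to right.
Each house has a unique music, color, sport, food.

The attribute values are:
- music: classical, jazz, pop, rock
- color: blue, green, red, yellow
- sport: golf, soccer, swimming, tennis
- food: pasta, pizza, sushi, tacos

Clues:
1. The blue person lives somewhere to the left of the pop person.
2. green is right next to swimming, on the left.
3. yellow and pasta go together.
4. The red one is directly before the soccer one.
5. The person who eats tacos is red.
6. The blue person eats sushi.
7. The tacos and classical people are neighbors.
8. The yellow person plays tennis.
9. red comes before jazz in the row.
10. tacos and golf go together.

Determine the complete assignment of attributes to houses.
Solution:

House | Music | Color | Sport | Food
------------------------------------
  1   | rock | red | golf | tacos
  2   | classical | green | soccer | pizza
  3   | jazz | blue | swimming | sushi
  4   | pop | yellow | tennis | pasta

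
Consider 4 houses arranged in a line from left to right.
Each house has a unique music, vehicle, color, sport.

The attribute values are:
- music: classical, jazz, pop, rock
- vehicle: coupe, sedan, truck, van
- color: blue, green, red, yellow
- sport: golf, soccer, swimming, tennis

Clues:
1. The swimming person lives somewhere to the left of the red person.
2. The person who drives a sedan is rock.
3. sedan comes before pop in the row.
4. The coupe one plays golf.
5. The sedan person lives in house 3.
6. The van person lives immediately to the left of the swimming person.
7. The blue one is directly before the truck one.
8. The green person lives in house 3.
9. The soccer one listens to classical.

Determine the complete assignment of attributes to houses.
Solution:

House | Music | Vehicle | Color | Sport
---------------------------------------
  1   | classical | van | blue | soccer
  2   | jazz | truck | yellow | swimming
  3   | rock | sedan | green | tennis
  4   | pop | coupe | red | golf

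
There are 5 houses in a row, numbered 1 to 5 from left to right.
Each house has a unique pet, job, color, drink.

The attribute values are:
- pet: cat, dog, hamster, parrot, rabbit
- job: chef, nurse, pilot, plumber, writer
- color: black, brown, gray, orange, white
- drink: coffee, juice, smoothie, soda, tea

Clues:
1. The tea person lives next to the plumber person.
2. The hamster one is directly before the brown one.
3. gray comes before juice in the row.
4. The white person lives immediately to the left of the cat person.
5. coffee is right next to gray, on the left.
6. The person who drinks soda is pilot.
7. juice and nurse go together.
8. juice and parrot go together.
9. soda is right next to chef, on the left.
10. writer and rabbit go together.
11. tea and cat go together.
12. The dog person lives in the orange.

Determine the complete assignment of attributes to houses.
Solution:

House | Pet | Job | Color | Drink
---------------------------------
  1   | hamster | pilot | white | soda
  2   | cat | chef | brown | tea
  3   | dog | plumber | orange | coffee
  4   | rabbit | writer | gray | smoothie
  5   | parrot | nurse | black | juice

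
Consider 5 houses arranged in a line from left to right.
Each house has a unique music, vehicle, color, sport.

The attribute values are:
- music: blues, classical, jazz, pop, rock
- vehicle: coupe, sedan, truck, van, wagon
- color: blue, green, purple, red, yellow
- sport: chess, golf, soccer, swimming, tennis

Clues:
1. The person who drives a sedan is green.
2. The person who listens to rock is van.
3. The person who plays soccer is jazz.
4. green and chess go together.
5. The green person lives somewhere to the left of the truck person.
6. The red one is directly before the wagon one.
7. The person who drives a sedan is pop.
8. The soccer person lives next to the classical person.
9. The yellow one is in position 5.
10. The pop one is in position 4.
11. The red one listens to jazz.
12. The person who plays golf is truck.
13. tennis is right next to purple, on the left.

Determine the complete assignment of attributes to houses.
Solution:

House | Music | Vehicle | Color | Sport
---------------------------------------
  1   | jazz | coupe | red | soccer
  2   | classical | wagon | blue | tennis
  3   | rock | van | purple | swimming
  4   | pop | sedan | green | chess
  5   | blues | truck | yellow | golf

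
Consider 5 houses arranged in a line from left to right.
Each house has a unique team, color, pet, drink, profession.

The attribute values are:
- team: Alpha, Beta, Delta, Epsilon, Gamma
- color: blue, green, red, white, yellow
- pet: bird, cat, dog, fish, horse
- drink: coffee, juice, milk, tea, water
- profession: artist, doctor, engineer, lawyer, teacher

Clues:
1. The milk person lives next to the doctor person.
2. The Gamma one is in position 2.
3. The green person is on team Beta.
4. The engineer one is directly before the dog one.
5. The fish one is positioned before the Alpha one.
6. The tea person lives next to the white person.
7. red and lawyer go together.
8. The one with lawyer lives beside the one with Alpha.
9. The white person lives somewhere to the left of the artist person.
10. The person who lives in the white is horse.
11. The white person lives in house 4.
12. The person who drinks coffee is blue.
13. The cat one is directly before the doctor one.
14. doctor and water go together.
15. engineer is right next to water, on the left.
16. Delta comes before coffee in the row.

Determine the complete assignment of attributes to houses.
Solution:

House | Team | Color | Pet | Drink | Profession
-----------------------------------------------
  1   | Beta | green | cat | milk | engineer
  2   | Gamma | yellow | dog | water | doctor
  3   | Delta | red | fish | tea | lawyer
  4   | Alpha | white | horse | juice | teacher
  5   | Epsilon | blue | bird | coffee | artist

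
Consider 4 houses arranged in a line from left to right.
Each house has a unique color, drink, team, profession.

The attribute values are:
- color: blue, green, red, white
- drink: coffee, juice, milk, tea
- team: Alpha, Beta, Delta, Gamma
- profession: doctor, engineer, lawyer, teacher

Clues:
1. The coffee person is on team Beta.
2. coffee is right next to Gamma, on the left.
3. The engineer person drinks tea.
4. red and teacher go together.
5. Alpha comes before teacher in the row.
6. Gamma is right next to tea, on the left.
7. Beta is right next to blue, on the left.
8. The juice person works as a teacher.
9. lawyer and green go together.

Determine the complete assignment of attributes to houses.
Solution:

House | Color | Drink | Team | Profession
-----------------------------------------
  1   | green | coffee | Beta | lawyer
  2   | blue | milk | Gamma | doctor
  3   | white | tea | Alpha | engineer
  4   | red | juice | Delta | teacher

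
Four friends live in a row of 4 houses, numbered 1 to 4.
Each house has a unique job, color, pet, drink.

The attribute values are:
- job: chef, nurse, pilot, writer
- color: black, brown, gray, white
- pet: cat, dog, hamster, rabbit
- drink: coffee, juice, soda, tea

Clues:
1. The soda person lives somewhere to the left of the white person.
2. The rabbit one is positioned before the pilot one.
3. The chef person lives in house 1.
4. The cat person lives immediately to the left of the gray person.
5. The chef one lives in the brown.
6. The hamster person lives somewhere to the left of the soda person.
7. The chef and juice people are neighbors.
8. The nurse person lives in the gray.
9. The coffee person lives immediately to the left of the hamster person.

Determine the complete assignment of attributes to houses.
Solution:

House | Job | Color | Pet | Drink
---------------------------------
  1   | chef | brown | cat | coffee
  2   | nurse | gray | hamster | juice
  3   | writer | black | rabbit | soda
  4   | pilot | white | dog | tea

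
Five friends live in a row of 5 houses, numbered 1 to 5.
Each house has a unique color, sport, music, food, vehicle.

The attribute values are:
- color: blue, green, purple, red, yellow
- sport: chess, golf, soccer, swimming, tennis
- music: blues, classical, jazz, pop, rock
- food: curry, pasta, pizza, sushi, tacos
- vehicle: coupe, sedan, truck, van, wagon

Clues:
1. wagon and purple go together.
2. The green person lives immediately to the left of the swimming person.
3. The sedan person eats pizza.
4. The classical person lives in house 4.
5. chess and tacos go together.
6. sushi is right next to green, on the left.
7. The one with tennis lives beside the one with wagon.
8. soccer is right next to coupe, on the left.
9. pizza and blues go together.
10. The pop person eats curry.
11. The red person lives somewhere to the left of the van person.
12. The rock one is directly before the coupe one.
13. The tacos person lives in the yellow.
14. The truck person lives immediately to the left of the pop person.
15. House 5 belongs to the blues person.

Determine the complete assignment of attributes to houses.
Solution:

House | Color | Sport | Music | Food | Vehicle
----------------------------------------------
  1   | red | soccer | rock | sushi | truck
  2   | green | tennis | pop | curry | coupe
  3   | purple | swimming | jazz | pasta | wagon
  4   | yellow | chess | classical | tacos | van
  5   | blue | golf | blues | pizza | sedan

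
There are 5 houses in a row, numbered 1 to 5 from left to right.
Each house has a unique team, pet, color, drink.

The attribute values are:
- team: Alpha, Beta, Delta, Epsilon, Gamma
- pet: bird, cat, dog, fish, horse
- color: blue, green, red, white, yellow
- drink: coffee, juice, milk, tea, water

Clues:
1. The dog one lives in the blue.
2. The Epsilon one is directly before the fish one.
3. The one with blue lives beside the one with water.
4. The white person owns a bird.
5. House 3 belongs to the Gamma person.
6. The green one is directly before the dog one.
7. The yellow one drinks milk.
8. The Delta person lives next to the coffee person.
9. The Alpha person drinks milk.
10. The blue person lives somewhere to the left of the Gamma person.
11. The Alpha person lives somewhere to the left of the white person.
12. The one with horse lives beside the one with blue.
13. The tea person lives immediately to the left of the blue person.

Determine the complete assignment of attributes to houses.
Solution:

House | Team | Pet | Color | Drink
----------------------------------
  1   | Delta | horse | green | tea
  2   | Epsilon | dog | blue | coffee
  3   | Gamma | fish | red | water
  4   | Alpha | cat | yellow | milk
  5   | Beta | bird | white | juice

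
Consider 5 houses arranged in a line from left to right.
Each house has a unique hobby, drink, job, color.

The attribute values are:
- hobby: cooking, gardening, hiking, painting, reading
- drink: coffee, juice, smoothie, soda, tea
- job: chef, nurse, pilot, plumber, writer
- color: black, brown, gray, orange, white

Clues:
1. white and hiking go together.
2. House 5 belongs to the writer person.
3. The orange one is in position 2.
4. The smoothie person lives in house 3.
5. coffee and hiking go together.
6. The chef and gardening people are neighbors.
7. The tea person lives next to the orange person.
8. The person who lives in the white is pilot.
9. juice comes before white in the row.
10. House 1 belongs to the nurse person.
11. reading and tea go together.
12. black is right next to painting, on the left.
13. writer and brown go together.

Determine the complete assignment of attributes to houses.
Solution:

House | Hobby | Drink | Job | Color
-----------------------------------
  1   | reading | tea | nurse | black
  2   | painting | juice | chef | orange
  3   | gardening | smoothie | plumber | gray
  4   | hiking | coffee | pilot | white
  5   | cooking | soda | writer | brown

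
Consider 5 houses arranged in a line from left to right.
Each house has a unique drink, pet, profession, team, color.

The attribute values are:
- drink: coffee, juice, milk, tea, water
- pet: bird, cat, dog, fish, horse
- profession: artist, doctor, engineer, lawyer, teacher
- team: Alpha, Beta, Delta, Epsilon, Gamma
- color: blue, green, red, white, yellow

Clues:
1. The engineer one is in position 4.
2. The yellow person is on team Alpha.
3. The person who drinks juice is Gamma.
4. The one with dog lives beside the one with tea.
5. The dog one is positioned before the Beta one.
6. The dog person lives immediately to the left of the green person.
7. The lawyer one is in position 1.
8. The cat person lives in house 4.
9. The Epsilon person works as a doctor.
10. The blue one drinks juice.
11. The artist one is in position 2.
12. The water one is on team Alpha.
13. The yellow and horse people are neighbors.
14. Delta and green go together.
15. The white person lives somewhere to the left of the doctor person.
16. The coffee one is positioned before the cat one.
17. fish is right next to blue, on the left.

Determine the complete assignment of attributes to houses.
Solution:

House | Drink | Pet | Profession | Team | Color
-----------------------------------------------
  1   | water | dog | lawyer | Alpha | yellow
  2   | tea | horse | artist | Delta | green
  3   | coffee | fish | teacher | Beta | white
  4   | juice | cat | engineer | Gamma | blue
  5   | milk | bird | doctor | Epsilon | red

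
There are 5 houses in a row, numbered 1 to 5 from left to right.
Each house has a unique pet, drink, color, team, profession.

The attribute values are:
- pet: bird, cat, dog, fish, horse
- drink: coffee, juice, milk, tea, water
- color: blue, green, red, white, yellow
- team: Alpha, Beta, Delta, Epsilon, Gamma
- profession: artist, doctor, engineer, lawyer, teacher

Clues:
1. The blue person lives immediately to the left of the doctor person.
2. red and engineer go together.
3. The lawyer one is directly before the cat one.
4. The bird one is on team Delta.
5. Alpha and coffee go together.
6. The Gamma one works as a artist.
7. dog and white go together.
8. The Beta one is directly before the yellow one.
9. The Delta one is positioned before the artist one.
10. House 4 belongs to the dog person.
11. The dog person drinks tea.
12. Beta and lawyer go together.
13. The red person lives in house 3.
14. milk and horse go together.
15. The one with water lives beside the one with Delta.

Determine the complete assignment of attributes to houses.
Solution:

House | Pet | Drink | Color | Team | Profession
-----------------------------------------------
  1   | horse | milk | blue | Beta | lawyer
  2   | cat | water | yellow | Epsilon | doctor
  3   | bird | juice | red | Delta | engineer
  4   | dog | tea | white | Gamma | artist
  5   | fish | coffee | green | Alpha | teacher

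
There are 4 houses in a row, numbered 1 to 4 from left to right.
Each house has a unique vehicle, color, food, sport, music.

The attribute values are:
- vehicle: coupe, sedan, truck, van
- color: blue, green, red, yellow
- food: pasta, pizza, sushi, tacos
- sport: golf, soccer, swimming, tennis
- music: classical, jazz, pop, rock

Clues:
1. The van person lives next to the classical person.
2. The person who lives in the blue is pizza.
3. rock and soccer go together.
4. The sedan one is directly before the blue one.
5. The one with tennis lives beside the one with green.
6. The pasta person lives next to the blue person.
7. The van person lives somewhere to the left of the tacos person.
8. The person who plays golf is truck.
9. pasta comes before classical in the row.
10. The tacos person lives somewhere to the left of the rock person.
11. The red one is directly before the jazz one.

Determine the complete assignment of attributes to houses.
Solution:

House | Vehicle | Color | Food | Sport | Music
----------------------------------------------
  1   | sedan | red | pasta | swimming | pop
  2   | van | blue | pizza | tennis | jazz
  3   | truck | green | tacos | golf | classical
  4   | coupe | yellow | sushi | soccer | rock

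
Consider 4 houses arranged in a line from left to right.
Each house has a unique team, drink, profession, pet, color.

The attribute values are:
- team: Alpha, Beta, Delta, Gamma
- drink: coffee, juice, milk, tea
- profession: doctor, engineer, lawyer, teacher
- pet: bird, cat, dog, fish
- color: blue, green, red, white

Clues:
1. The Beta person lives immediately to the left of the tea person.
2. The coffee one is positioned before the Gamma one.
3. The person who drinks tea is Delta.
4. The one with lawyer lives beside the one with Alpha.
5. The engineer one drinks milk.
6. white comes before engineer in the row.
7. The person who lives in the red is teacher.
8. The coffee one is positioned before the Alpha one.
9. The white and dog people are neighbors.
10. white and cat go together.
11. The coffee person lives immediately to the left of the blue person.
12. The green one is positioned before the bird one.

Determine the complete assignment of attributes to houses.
Solution:

House | Team | Drink | Profession | Pet | Color
-----------------------------------------------
  1   | Beta | coffee | doctor | cat | white
  2   | Delta | tea | lawyer | dog | blue
  3   | Alpha | milk | engineer | fish | green
  4   | Gamma | juice | teacher | bird | red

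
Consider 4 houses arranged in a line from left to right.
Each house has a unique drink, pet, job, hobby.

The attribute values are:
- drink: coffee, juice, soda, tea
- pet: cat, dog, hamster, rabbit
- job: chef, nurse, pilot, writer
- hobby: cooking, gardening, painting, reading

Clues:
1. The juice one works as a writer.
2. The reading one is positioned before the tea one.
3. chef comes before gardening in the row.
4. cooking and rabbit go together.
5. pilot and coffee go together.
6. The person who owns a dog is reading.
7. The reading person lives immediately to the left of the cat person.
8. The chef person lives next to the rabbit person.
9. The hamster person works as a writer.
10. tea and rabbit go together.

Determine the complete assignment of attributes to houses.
Solution:

House | Drink | Pet | Job | Hobby
---------------------------------
  1   | coffee | dog | pilot | reading
  2   | soda | cat | chef | painting
  3   | tea | rabbit | nurse | cooking
  4   | juice | hamster | writer | gardening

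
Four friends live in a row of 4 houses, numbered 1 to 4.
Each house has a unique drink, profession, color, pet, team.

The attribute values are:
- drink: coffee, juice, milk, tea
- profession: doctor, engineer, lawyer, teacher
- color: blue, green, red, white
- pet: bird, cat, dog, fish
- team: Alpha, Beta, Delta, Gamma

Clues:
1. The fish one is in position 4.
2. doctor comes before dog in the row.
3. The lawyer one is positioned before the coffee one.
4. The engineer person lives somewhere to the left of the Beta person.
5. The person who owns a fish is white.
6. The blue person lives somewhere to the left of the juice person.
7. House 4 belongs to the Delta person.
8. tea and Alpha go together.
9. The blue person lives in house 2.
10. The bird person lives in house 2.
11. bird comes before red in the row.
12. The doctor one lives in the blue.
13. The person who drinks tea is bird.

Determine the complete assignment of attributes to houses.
Solution:

House | Drink | Profession | Color | Pet | Team
-----------------------------------------------
  1   | milk | engineer | green | cat | Gamma
  2   | tea | doctor | blue | bird | Alpha
  3   | juice | lawyer | red | dog | Beta
  4   | coffee | teacher | white | fish | Delta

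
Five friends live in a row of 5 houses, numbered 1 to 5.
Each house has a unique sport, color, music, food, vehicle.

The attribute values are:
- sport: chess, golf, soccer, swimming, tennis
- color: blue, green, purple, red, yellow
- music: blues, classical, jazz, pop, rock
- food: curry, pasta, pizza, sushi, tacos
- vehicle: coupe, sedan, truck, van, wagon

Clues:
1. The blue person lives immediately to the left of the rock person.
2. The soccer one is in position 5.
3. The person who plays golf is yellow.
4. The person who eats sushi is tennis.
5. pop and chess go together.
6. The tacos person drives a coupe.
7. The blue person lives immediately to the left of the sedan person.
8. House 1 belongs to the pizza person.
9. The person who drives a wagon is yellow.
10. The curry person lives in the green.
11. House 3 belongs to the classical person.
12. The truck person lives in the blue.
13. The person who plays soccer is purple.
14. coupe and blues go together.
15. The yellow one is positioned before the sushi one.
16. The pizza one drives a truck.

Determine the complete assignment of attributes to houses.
Solution:

House | Sport | Color | Music | Food | Vehicle
----------------------------------------------
  1   | chess | blue | pop | pizza | truck
  2   | swimming | green | rock | curry | sedan
  3   | golf | yellow | classical | pasta | wagon
  4   | tennis | red | jazz | sushi | van
  5   | soccer | purple | blues | tacos | coupe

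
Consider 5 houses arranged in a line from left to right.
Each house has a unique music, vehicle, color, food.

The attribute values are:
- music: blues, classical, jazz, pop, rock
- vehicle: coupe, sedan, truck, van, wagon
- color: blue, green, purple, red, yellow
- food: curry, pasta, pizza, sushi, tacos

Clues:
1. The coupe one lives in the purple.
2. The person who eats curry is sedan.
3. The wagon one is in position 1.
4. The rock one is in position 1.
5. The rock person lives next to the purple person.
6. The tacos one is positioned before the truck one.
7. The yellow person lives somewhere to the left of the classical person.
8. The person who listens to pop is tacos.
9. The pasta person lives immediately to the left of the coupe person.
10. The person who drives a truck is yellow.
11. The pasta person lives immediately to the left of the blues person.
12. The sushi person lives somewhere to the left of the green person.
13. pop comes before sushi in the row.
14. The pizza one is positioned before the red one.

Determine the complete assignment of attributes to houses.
Solution:

House | Music | Vehicle | Color | Food
--------------------------------------
  1   | rock | wagon | blue | pasta
  2   | blues | coupe | purple | pizza
  3   | pop | van | red | tacos
  4   | jazz | truck | yellow | sushi
  5   | classical | sedan | green | curry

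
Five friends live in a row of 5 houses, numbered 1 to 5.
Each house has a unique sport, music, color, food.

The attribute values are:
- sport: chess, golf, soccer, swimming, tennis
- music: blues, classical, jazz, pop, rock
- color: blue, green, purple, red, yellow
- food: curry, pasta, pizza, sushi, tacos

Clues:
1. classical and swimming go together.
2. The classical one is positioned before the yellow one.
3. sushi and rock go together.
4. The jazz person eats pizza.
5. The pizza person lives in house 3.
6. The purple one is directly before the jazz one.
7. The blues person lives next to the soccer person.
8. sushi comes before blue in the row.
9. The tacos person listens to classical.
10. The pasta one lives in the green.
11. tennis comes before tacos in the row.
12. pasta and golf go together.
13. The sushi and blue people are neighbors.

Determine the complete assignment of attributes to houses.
Solution:

House | Sport | Music | Color | Food
------------------------------------
  1   | golf | blues | green | pasta
  2   | soccer | rock | purple | sushi
  3   | tennis | jazz | blue | pizza
  4   | swimming | classical | red | tacos
  5   | chess | pop | yellow | curry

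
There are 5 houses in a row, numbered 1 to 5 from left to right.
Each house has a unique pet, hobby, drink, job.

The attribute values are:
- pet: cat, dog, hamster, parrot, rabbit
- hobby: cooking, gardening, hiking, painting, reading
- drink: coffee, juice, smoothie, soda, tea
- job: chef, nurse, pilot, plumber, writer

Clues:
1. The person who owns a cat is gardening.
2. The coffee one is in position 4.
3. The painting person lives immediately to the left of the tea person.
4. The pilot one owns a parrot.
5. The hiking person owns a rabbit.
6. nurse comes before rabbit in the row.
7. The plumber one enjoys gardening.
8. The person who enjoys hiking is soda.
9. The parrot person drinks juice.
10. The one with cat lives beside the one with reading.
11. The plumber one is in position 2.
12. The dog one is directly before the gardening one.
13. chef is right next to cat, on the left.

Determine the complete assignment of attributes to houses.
Solution:

House | Pet | Hobby | Drink | Job
---------------------------------
  1   | dog | painting | smoothie | chef
  2   | cat | gardening | tea | plumber
  3   | parrot | reading | juice | pilot
  4   | hamster | cooking | coffee | nurse
  5   | rabbit | hiking | soda | writer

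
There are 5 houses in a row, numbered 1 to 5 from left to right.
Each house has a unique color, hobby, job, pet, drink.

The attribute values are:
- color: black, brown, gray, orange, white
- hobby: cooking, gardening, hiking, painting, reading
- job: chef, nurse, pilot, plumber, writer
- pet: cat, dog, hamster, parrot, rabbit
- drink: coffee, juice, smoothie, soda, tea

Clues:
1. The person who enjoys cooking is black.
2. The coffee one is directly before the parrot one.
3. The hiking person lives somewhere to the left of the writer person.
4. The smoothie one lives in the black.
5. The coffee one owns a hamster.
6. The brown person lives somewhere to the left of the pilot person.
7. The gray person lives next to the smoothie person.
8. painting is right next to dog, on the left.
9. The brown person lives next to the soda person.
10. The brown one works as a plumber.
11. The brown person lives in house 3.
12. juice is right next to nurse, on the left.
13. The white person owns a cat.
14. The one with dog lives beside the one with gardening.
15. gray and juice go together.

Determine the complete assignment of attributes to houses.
Solution:

House | Color | Hobby | Job | Pet | Drink
-----------------------------------------
  1   | gray | painting | chef | rabbit | juice
  2   | black | cooking | nurse | dog | smoothie
  3   | brown | gardening | plumber | hamster | coffee
  4   | orange | hiking | pilot | parrot | soda
  5   | white | reading | writer | cat | tea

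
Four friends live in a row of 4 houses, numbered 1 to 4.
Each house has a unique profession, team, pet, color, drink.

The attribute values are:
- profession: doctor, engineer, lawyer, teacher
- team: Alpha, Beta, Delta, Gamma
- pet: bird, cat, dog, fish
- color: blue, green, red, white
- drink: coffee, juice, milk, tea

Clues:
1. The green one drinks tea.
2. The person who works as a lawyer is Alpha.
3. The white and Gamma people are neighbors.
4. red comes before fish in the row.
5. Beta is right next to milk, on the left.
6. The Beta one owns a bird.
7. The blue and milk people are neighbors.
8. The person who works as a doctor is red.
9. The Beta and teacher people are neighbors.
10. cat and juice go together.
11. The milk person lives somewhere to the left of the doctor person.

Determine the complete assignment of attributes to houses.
Solution:

House | Profession | Team | Pet | Color | Drink
-----------------------------------------------
  1   | engineer | Beta | bird | blue | coffee
  2   | teacher | Delta | dog | white | milk
  3   | doctor | Gamma | cat | red | juice
  4   | lawyer | Alpha | fish | green | tea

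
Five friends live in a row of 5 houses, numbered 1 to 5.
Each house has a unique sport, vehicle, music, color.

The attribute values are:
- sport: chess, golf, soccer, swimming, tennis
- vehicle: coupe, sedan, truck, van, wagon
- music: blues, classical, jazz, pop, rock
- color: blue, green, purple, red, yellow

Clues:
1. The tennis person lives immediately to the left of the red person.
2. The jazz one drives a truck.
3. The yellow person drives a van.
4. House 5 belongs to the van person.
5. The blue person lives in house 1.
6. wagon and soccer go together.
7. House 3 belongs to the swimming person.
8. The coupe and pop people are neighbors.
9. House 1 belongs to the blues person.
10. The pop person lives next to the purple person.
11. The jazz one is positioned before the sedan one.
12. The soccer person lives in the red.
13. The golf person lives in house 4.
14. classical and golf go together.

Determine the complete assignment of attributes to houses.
Solution:

House | Sport | Vehicle | Music | Color
---------------------------------------
  1   | tennis | coupe | blues | blue
  2   | soccer | wagon | pop | red
  3   | swimming | truck | jazz | purple
  4   | golf | sedan | classical | green
  5   | chess | van | rock | yellow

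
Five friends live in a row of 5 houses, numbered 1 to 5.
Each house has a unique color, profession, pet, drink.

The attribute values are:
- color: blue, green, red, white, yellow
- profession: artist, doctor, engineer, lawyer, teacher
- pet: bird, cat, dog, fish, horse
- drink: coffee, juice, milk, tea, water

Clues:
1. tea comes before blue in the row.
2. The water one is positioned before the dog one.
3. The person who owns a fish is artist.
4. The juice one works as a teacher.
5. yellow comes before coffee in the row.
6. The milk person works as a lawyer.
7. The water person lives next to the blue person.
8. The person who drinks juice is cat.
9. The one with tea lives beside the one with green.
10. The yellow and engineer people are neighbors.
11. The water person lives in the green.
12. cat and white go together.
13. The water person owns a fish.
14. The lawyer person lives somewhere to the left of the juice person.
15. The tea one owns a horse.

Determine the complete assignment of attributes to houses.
Solution:

House | Color | Profession | Pet | Drink
----------------------------------------
  1   | yellow | lawyer | bird | milk
  2   | red | engineer | horse | tea
  3   | green | artist | fish | water
  4   | blue | doctor | dog | coffee
  5   | white | teacher | cat | juice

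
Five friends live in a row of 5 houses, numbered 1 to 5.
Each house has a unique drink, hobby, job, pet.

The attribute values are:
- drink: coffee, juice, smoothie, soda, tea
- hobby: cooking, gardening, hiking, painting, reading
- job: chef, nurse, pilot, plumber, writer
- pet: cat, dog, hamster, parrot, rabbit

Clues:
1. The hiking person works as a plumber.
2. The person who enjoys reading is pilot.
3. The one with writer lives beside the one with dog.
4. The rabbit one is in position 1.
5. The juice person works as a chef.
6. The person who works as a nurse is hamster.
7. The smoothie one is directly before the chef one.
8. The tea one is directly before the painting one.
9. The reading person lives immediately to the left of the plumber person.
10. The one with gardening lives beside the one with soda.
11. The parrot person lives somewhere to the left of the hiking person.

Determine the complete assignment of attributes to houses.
Solution:

House | Drink | Hobby | Job | Pet
---------------------------------
  1   | smoothie | cooking | writer | rabbit
  2   | juice | gardening | chef | dog
  3   | soda | reading | pilot | parrot
  4   | tea | hiking | plumber | cat
  5   | coffee | painting | nurse | hamster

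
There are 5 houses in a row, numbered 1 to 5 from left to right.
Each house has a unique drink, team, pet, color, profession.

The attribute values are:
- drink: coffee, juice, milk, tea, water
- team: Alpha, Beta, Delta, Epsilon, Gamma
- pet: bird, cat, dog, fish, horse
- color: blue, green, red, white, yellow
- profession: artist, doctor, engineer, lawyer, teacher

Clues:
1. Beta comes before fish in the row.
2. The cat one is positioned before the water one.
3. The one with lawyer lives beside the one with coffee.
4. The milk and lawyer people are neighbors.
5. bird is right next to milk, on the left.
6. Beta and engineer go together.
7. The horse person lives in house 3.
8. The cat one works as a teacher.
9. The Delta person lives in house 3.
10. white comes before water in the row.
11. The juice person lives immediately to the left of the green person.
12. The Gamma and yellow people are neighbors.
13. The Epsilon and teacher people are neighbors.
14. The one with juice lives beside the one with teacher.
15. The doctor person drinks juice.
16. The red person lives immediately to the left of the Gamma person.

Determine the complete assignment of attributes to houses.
Solution:

House | Drink | Team | Pet | Color | Profession
-----------------------------------------------
  1   | juice | Epsilon | bird | red | doctor
  2   | milk | Gamma | cat | green | teacher
  3   | tea | Delta | horse | yellow | lawyer
  4   | coffee | Beta | dog | white | engineer
  5   | water | Alpha | fish | blue | artist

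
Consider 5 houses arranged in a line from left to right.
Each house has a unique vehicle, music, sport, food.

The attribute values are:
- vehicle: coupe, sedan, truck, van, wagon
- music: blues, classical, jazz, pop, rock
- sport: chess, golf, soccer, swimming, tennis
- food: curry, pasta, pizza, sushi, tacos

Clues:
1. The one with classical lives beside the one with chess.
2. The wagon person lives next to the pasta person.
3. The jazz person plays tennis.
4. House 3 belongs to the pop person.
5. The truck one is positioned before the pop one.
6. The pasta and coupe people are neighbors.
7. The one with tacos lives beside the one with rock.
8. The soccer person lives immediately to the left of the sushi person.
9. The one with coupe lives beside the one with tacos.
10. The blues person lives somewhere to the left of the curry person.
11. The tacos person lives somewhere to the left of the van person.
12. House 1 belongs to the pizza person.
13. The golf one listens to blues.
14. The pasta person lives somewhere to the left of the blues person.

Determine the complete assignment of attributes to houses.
Solution:

House | Vehicle | Music | Sport | Food
--------------------------------------
  1   | wagon | jazz | tennis | pizza
  2   | truck | classical | soccer | pasta
  3   | coupe | pop | chess | sushi
  4   | sedan | blues | golf | tacos
  5   | van | rock | swimming | curry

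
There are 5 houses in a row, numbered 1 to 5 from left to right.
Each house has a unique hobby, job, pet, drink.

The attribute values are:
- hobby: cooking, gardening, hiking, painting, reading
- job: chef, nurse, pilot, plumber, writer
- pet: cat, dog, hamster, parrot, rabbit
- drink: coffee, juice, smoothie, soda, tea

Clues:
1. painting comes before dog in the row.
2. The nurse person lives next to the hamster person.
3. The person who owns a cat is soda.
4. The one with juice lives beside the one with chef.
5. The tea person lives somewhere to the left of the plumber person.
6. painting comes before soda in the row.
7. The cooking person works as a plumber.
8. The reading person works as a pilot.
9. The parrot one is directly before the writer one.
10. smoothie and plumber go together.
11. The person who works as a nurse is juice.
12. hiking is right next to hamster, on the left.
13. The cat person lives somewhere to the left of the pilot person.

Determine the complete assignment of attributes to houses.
Solution:

House | Hobby | Job | Pet | Drink
---------------------------------
  1   | hiking | nurse | rabbit | juice
  2   | painting | chef | hamster | tea
  3   | cooking | plumber | parrot | smoothie
  4   | gardening | writer | cat | soda
  5   | reading | pilot | dog | coffee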